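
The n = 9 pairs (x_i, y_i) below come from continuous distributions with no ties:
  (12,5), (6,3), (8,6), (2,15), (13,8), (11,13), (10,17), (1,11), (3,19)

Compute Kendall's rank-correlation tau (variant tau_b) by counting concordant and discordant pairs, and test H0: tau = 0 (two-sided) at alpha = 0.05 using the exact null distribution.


Step 1: Enumerate the 36 unordered pairs (i,j) with i<j and classify each by sign(x_j-x_i) * sign(y_j-y_i).
  (1,2):dx=-6,dy=-2->C; (1,3):dx=-4,dy=+1->D; (1,4):dx=-10,dy=+10->D; (1,5):dx=+1,dy=+3->C
  (1,6):dx=-1,dy=+8->D; (1,7):dx=-2,dy=+12->D; (1,8):dx=-11,dy=+6->D; (1,9):dx=-9,dy=+14->D
  (2,3):dx=+2,dy=+3->C; (2,4):dx=-4,dy=+12->D; (2,5):dx=+7,dy=+5->C; (2,6):dx=+5,dy=+10->C
  (2,7):dx=+4,dy=+14->C; (2,8):dx=-5,dy=+8->D; (2,9):dx=-3,dy=+16->D; (3,4):dx=-6,dy=+9->D
  (3,5):dx=+5,dy=+2->C; (3,6):dx=+3,dy=+7->C; (3,7):dx=+2,dy=+11->C; (3,8):dx=-7,dy=+5->D
  (3,9):dx=-5,dy=+13->D; (4,5):dx=+11,dy=-7->D; (4,6):dx=+9,dy=-2->D; (4,7):dx=+8,dy=+2->C
  (4,8):dx=-1,dy=-4->C; (4,9):dx=+1,dy=+4->C; (5,6):dx=-2,dy=+5->D; (5,7):dx=-3,dy=+9->D
  (5,8):dx=-12,dy=+3->D; (5,9):dx=-10,dy=+11->D; (6,7):dx=-1,dy=+4->D; (6,8):dx=-10,dy=-2->C
  (6,9):dx=-8,dy=+6->D; (7,8):dx=-9,dy=-6->C; (7,9):dx=-7,dy=+2->D; (8,9):dx=+2,dy=+8->C
Step 2: C = 15, D = 21, total pairs = 36.
Step 3: tau = (C - D)/(n(n-1)/2) = (15 - 21)/36 = -0.166667.
Step 4: Exact two-sided p-value (enumerate n! = 362880 permutations of y under H0): p = 0.612202.
Step 5: alpha = 0.05. fail to reject H0.

tau_b = -0.1667 (C=15, D=21), p = 0.612202, fail to reject H0.


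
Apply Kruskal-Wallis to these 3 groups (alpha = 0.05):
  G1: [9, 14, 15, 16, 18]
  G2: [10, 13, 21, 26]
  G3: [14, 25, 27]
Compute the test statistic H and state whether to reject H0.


Step 1: Combine all N = 12 observations and assign midranks.
sorted (value, group, rank): (9,G1,1), (10,G2,2), (13,G2,3), (14,G1,4.5), (14,G3,4.5), (15,G1,6), (16,G1,7), (18,G1,8), (21,G2,9), (25,G3,10), (26,G2,11), (27,G3,12)
Step 2: Sum ranks within each group.
R_1 = 26.5 (n_1 = 5)
R_2 = 25 (n_2 = 4)
R_3 = 26.5 (n_3 = 3)
Step 3: H = 12/(N(N+1)) * sum(R_i^2/n_i) - 3(N+1)
     = 12/(12*13) * (26.5^2/5 + 25^2/4 + 26.5^2/3) - 3*13
     = 0.076923 * 530.783 - 39
     = 1.829487.
Step 4: Ties present; correction factor C = 1 - 6/(12^3 - 12) = 0.996503. Corrected H = 1.829487 / 0.996503 = 1.835906.
Step 5: Under H0, H ~ chi^2(2); p-value = 0.399336.
Step 6: alpha = 0.05. fail to reject H0.

H = 1.8359, df = 2, p = 0.399336, fail to reject H0.


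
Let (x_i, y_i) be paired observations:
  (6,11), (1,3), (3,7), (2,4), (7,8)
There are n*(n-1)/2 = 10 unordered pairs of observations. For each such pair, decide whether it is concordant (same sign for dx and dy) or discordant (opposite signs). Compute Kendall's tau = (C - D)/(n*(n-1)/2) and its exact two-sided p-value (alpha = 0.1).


Step 1: Enumerate the 10 unordered pairs (i,j) with i<j and classify each by sign(x_j-x_i) * sign(y_j-y_i).
  (1,2):dx=-5,dy=-8->C; (1,3):dx=-3,dy=-4->C; (1,4):dx=-4,dy=-7->C; (1,5):dx=+1,dy=-3->D
  (2,3):dx=+2,dy=+4->C; (2,4):dx=+1,dy=+1->C; (2,5):dx=+6,dy=+5->C; (3,4):dx=-1,dy=-3->C
  (3,5):dx=+4,dy=+1->C; (4,5):dx=+5,dy=+4->C
Step 2: C = 9, D = 1, total pairs = 10.
Step 3: tau = (C - D)/(n(n-1)/2) = (9 - 1)/10 = 0.800000.
Step 4: Exact two-sided p-value (enumerate n! = 120 permutations of y under H0): p = 0.083333.
Step 5: alpha = 0.1. reject H0.

tau_b = 0.8000 (C=9, D=1), p = 0.083333, reject H0.


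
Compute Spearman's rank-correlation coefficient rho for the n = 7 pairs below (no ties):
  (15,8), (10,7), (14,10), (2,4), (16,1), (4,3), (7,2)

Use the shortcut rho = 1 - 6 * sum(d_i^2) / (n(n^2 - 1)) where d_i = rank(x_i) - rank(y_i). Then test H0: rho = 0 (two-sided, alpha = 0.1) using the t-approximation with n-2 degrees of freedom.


Step 1: Rank x and y separately (midranks; no ties here).
rank(x): 15->6, 10->4, 14->5, 2->1, 16->7, 4->2, 7->3
rank(y): 8->6, 7->5, 10->7, 4->4, 1->1, 3->3, 2->2
Step 2: d_i = R_x(i) - R_y(i); compute d_i^2.
  (6-6)^2=0, (4-5)^2=1, (5-7)^2=4, (1-4)^2=9, (7-1)^2=36, (2-3)^2=1, (3-2)^2=1
sum(d^2) = 52.
Step 3: rho = 1 - 6*52 / (7*(7^2 - 1)) = 1 - 312/336 = 0.071429.
Step 4: Under H0, t = rho * sqrt((n-2)/(1-rho^2)) = 0.1601 ~ t(5).
Step 5: Two-sided p-value from the t-distribution with 5 df = 0.879048.
Step 6: alpha = 0.1. fail to reject H0.

rho = 0.0714, p = 0.879048, fail to reject H0 at alpha = 0.1.


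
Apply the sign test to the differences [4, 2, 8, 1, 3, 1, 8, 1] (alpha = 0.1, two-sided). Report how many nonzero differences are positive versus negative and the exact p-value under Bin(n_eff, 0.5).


Step 1: Discard zero differences. Original n = 8; n_eff = number of nonzero differences = 8.
Nonzero differences (with sign): +4, +2, +8, +1, +3, +1, +8, +1
Step 2: Count signs: positive = 8, negative = 0.
Step 3: Under H0: P(positive) = 0.5, so the number of positives S ~ Bin(8, 0.5).
Step 4: Two-sided exact p-value = sum of Bin(8,0.5) probabilities at or below the observed probability = 0.007812.
Step 5: alpha = 0.1. reject H0.

n_eff = 8, pos = 8, neg = 0, p = 0.007812, reject H0.


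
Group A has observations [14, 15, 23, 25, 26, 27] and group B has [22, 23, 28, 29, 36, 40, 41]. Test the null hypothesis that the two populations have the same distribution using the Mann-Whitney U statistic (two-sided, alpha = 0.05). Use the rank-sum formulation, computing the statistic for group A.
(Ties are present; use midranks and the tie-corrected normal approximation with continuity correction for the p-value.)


Step 1: Combine and sort all 13 observations; assign midranks.
sorted (value, group): (14,X), (15,X), (22,Y), (23,X), (23,Y), (25,X), (26,X), (27,X), (28,Y), (29,Y), (36,Y), (40,Y), (41,Y)
ranks: 14->1, 15->2, 22->3, 23->4.5, 23->4.5, 25->6, 26->7, 27->8, 28->9, 29->10, 36->11, 40->12, 41->13
Step 2: Rank sum for X: R1 = 1 + 2 + 4.5 + 6 + 7 + 8 = 28.5.
Step 3: U_X = R1 - n1(n1+1)/2 = 28.5 - 6*7/2 = 28.5 - 21 = 7.5.
       U_Y = n1*n2 - U_X = 42 - 7.5 = 34.5.
Step 4: Ties are present, so use the tie-corrected normal approximation (with continuity correction) for the p-value.
Step 5: p-value = 0.062928; compare to alpha = 0.05. fail to reject H0.

U_X = 7.5, p = 0.062928, fail to reject H0 at alpha = 0.05.


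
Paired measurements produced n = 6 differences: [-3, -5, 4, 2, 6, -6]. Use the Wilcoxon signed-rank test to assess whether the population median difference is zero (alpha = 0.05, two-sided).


Step 1: Drop any zero differences (none here) and take |d_i|.
|d| = [3, 5, 4, 2, 6, 6]
Step 2: Midrank |d_i| (ties get averaged ranks).
ranks: |3|->2, |5|->4, |4|->3, |2|->1, |6|->5.5, |6|->5.5
Step 3: Attach original signs; sum ranks with positive sign and with negative sign.
W+ = 3 + 1 + 5.5 = 9.5
W- = 2 + 4 + 5.5 = 11.5
(Check: W+ + W- = 21 should equal n(n+1)/2 = 21.)
Step 4: Test statistic W = min(W+, W-) = 9.5.
Step 5: Ties in |d|, so use the tie-corrected normal approximation.
        E[W] = n(n+1)/4 = 6*7/4 = 10.5.
        Tie groups: |d|=6 (t=2); sum(t^3 - t) = 6.
        Var[W] = n(n+1)(2n+1)/24 - sum(t^3-t)/48 = 546/24 - 6/48 = 22.625.
        z = (W - E[W]) / sqrt(Var[W]) = (9.5 - 10.5) / 4.7566 = -0.2102.
        Two-sided p = 2*Phi(z) = 0.833484.
Step 6: alpha = 0.05. fail to reject H0.

W+ = 9.5, W- = 11.5, W = min = 9.5, p = 0.833484, fail to reject H0.


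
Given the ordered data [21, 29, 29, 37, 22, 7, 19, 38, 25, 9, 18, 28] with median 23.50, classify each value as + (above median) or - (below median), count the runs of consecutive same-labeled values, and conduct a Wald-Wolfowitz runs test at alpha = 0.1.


Step 1: Compute median = 23.50; label A = above, B = below.
Labels in order: BAAABBBAABBA  (n_A = 6, n_B = 6)
Step 2: Count runs R = 6.
Step 3: Under H0 (random ordering), E[R] = 2*n_A*n_B/(n_A+n_B) + 1 = 2*6*6/12 + 1 = 7.0000.
        Var[R] = 2*n_A*n_B*(2*n_A*n_B - n_A - n_B) / ((n_A+n_B)^2 * (n_A+n_B-1)) = 4320/1584 = 2.7273.
        SD[R] = 1.6514.
Step 4: Continuity-corrected z = (R + 0.5 - E[R]) / SD[R] = (6 + 0.5 - 7.0000) / 1.6514 = -0.3028.
Step 5: Two-sided p-value via normal approximation = 2*(1 - Phi(|z|)) = 0.762069.
Step 6: alpha = 0.1. fail to reject H0.

R = 6, z = -0.3028, p = 0.762069, fail to reject H0.


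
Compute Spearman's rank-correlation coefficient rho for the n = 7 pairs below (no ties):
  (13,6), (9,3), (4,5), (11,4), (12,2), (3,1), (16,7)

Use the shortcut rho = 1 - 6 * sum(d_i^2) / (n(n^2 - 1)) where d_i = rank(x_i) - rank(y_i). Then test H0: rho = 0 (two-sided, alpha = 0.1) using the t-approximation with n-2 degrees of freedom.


Step 1: Rank x and y separately (midranks; no ties here).
rank(x): 13->6, 9->3, 4->2, 11->4, 12->5, 3->1, 16->7
rank(y): 6->6, 3->3, 5->5, 4->4, 2->2, 1->1, 7->7
Step 2: d_i = R_x(i) - R_y(i); compute d_i^2.
  (6-6)^2=0, (3-3)^2=0, (2-5)^2=9, (4-4)^2=0, (5-2)^2=9, (1-1)^2=0, (7-7)^2=0
sum(d^2) = 18.
Step 3: rho = 1 - 6*18 / (7*(7^2 - 1)) = 1 - 108/336 = 0.678571.
Step 4: Under H0, t = rho * sqrt((n-2)/(1-rho^2)) = 2.0657 ~ t(5).
Step 5: Two-sided p-value from the t-distribution with 5 df = 0.093750.
Step 6: alpha = 0.1. reject H0.

rho = 0.6786, p = 0.093750, reject H0 at alpha = 0.1.


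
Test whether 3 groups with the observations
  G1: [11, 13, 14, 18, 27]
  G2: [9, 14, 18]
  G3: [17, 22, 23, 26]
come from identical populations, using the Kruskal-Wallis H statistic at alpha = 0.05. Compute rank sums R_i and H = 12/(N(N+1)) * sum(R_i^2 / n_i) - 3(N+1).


Step 1: Combine all N = 12 observations and assign midranks.
sorted (value, group, rank): (9,G2,1), (11,G1,2), (13,G1,3), (14,G1,4.5), (14,G2,4.5), (17,G3,6), (18,G1,7.5), (18,G2,7.5), (22,G3,9), (23,G3,10), (26,G3,11), (27,G1,12)
Step 2: Sum ranks within each group.
R_1 = 29 (n_1 = 5)
R_2 = 13 (n_2 = 3)
R_3 = 36 (n_3 = 4)
Step 3: H = 12/(N(N+1)) * sum(R_i^2/n_i) - 3(N+1)
     = 12/(12*13) * (29^2/5 + 13^2/3 + 36^2/4) - 3*13
     = 0.076923 * 548.533 - 39
     = 3.194872.
Step 4: Ties present; correction factor C = 1 - 12/(12^3 - 12) = 0.993007. Corrected H = 3.194872 / 0.993007 = 3.217371.
Step 5: Under H0, H ~ chi^2(2); p-value = 0.200151.
Step 6: alpha = 0.05. fail to reject H0.

H = 3.2174, df = 2, p = 0.200151, fail to reject H0.


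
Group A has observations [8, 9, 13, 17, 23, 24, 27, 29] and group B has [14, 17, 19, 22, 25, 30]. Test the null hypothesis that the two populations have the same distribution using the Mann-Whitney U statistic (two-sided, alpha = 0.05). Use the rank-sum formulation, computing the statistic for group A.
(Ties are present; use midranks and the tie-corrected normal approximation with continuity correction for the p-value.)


Step 1: Combine and sort all 14 observations; assign midranks.
sorted (value, group): (8,X), (9,X), (13,X), (14,Y), (17,X), (17,Y), (19,Y), (22,Y), (23,X), (24,X), (25,Y), (27,X), (29,X), (30,Y)
ranks: 8->1, 9->2, 13->3, 14->4, 17->5.5, 17->5.5, 19->7, 22->8, 23->9, 24->10, 25->11, 27->12, 29->13, 30->14
Step 2: Rank sum for X: R1 = 1 + 2 + 3 + 5.5 + 9 + 10 + 12 + 13 = 55.5.
Step 3: U_X = R1 - n1(n1+1)/2 = 55.5 - 8*9/2 = 55.5 - 36 = 19.5.
       U_Y = n1*n2 - U_X = 48 - 19.5 = 28.5.
Step 4: Ties are present, so use the tie-corrected normal approximation (with continuity correction) for the p-value.
Step 5: p-value = 0.605180; compare to alpha = 0.05. fail to reject H0.

U_X = 19.5, p = 0.605180, fail to reject H0 at alpha = 0.05.


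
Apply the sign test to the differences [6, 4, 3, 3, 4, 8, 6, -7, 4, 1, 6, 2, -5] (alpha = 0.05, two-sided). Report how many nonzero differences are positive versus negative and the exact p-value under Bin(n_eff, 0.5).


Step 1: Discard zero differences. Original n = 13; n_eff = number of nonzero differences = 13.
Nonzero differences (with sign): +6, +4, +3, +3, +4, +8, +6, -7, +4, +1, +6, +2, -5
Step 2: Count signs: positive = 11, negative = 2.
Step 3: Under H0: P(positive) = 0.5, so the number of positives S ~ Bin(13, 0.5).
Step 4: Two-sided exact p-value = sum of Bin(13,0.5) probabilities at or below the observed probability = 0.022461.
Step 5: alpha = 0.05. reject H0.

n_eff = 13, pos = 11, neg = 2, p = 0.022461, reject H0.


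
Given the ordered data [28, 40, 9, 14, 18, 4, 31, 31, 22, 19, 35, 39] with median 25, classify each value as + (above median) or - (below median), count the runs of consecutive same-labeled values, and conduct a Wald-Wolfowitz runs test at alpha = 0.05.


Step 1: Compute median = 25; label A = above, B = below.
Labels in order: AABBBBAABBAA  (n_A = 6, n_B = 6)
Step 2: Count runs R = 5.
Step 3: Under H0 (random ordering), E[R] = 2*n_A*n_B/(n_A+n_B) + 1 = 2*6*6/12 + 1 = 7.0000.
        Var[R] = 2*n_A*n_B*(2*n_A*n_B - n_A - n_B) / ((n_A+n_B)^2 * (n_A+n_B-1)) = 4320/1584 = 2.7273.
        SD[R] = 1.6514.
Step 4: Continuity-corrected z = (R + 0.5 - E[R]) / SD[R] = (5 + 0.5 - 7.0000) / 1.6514 = -0.9083.
Step 5: Two-sided p-value via normal approximation = 2*(1 - Phi(|z|)) = 0.363722.
Step 6: alpha = 0.05. fail to reject H0.

R = 5, z = -0.9083, p = 0.363722, fail to reject H0.


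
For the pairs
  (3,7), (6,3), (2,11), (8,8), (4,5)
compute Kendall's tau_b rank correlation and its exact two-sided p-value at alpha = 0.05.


Step 1: Enumerate the 10 unordered pairs (i,j) with i<j and classify each by sign(x_j-x_i) * sign(y_j-y_i).
  (1,2):dx=+3,dy=-4->D; (1,3):dx=-1,dy=+4->D; (1,4):dx=+5,dy=+1->C; (1,5):dx=+1,dy=-2->D
  (2,3):dx=-4,dy=+8->D; (2,4):dx=+2,dy=+5->C; (2,5):dx=-2,dy=+2->D; (3,4):dx=+6,dy=-3->D
  (3,5):dx=+2,dy=-6->D; (4,5):dx=-4,dy=-3->C
Step 2: C = 3, D = 7, total pairs = 10.
Step 3: tau = (C - D)/(n(n-1)/2) = (3 - 7)/10 = -0.400000.
Step 4: Exact two-sided p-value (enumerate n! = 120 permutations of y under H0): p = 0.483333.
Step 5: alpha = 0.05. fail to reject H0.

tau_b = -0.4000 (C=3, D=7), p = 0.483333, fail to reject H0.


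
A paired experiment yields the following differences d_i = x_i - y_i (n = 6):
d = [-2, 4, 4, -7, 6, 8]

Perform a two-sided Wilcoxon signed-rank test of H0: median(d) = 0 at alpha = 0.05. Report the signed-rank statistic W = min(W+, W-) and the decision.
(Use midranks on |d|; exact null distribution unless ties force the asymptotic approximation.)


Step 1: Drop any zero differences (none here) and take |d_i|.
|d| = [2, 4, 4, 7, 6, 8]
Step 2: Midrank |d_i| (ties get averaged ranks).
ranks: |2|->1, |4|->2.5, |4|->2.5, |7|->5, |6|->4, |8|->6
Step 3: Attach original signs; sum ranks with positive sign and with negative sign.
W+ = 2.5 + 2.5 + 4 + 6 = 15
W- = 1 + 5 = 6
(Check: W+ + W- = 21 should equal n(n+1)/2 = 21.)
Step 4: Test statistic W = min(W+, W-) = 6.
Step 5: Ties in |d|, so use the tie-corrected normal approximation.
        E[W] = n(n+1)/4 = 6*7/4 = 10.5.
        Tie groups: |d|=4 (t=2); sum(t^3 - t) = 6.
        Var[W] = n(n+1)(2n+1)/24 - sum(t^3-t)/48 = 546/24 - 6/48 = 22.625.
        z = (W - E[W]) / sqrt(Var[W]) = (6 - 10.5) / 4.7566 = -0.9461.
        Two-sided p = 2*Phi(z) = 0.344118.
Step 6: alpha = 0.05. fail to reject H0.

W+ = 15, W- = 6, W = min = 6, p = 0.344118, fail to reject H0.


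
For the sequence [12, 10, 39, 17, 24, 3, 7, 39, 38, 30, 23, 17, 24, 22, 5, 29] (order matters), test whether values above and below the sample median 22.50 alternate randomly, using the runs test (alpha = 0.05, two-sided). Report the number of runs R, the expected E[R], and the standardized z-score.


Step 1: Compute median = 22.50; label A = above, B = below.
Labels in order: BBABABBAAAABABBA  (n_A = 8, n_B = 8)
Step 2: Count runs R = 10.
Step 3: Under H0 (random ordering), E[R] = 2*n_A*n_B/(n_A+n_B) + 1 = 2*8*8/16 + 1 = 9.0000.
        Var[R] = 2*n_A*n_B*(2*n_A*n_B - n_A - n_B) / ((n_A+n_B)^2 * (n_A+n_B-1)) = 14336/3840 = 3.7333.
        SD[R] = 1.9322.
Step 4: Continuity-corrected z = (R - 0.5 - E[R]) / SD[R] = (10 - 0.5 - 9.0000) / 1.9322 = 0.2588.
Step 5: Two-sided p-value via normal approximation = 2*(1 - Phi(|z|)) = 0.795809.
Step 6: alpha = 0.05. fail to reject H0.

R = 10, z = 0.2588, p = 0.795809, fail to reject H0.


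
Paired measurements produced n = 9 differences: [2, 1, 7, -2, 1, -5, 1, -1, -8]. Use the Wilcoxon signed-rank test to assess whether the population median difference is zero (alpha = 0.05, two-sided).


Step 1: Drop any zero differences (none here) and take |d_i|.
|d| = [2, 1, 7, 2, 1, 5, 1, 1, 8]
Step 2: Midrank |d_i| (ties get averaged ranks).
ranks: |2|->5.5, |1|->2.5, |7|->8, |2|->5.5, |1|->2.5, |5|->7, |1|->2.5, |1|->2.5, |8|->9
Step 3: Attach original signs; sum ranks with positive sign and with negative sign.
W+ = 5.5 + 2.5 + 8 + 2.5 + 2.5 = 21
W- = 5.5 + 7 + 2.5 + 9 = 24
(Check: W+ + W- = 45 should equal n(n+1)/2 = 45.)
Step 4: Test statistic W = min(W+, W-) = 21.
Step 5: Ties in |d|, so use the tie-corrected normal approximation.
        E[W] = n(n+1)/4 = 9*10/4 = 22.5.
        Tie groups: |d|=1 (t=4), |d|=2 (t=2); sum(t^3 - t) = 66.
        Var[W] = n(n+1)(2n+1)/24 - sum(t^3-t)/48 = 1710/24 - 66/48 = 69.875.
        z = (W - E[W]) / sqrt(Var[W]) = (21 - 22.5) / 8.3591 = -0.1794.
        Two-sided p = 2*Phi(z) = 0.857589.
Step 6: alpha = 0.05. fail to reject H0.

W+ = 21, W- = 24, W = min = 21, p = 0.857589, fail to reject H0.


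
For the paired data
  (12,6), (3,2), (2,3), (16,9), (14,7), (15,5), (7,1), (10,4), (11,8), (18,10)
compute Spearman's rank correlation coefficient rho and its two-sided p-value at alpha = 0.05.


Step 1: Rank x and y separately (midranks; no ties here).
rank(x): 12->6, 3->2, 2->1, 16->9, 14->7, 15->8, 7->3, 10->4, 11->5, 18->10
rank(y): 6->6, 2->2, 3->3, 9->9, 7->7, 5->5, 1->1, 4->4, 8->8, 10->10
Step 2: d_i = R_x(i) - R_y(i); compute d_i^2.
  (6-6)^2=0, (2-2)^2=0, (1-3)^2=4, (9-9)^2=0, (7-7)^2=0, (8-5)^2=9, (3-1)^2=4, (4-4)^2=0, (5-8)^2=9, (10-10)^2=0
sum(d^2) = 26.
Step 3: rho = 1 - 6*26 / (10*(10^2 - 1)) = 1 - 156/990 = 0.842424.
Step 4: Under H0, t = rho * sqrt((n-2)/(1-rho^2)) = 4.4222 ~ t(8).
Step 5: Two-sided p-value from the t-distribution with 8 df = 0.002220.
Step 6: alpha = 0.05. reject H0.

rho = 0.8424, p = 0.002220, reject H0 at alpha = 0.05.


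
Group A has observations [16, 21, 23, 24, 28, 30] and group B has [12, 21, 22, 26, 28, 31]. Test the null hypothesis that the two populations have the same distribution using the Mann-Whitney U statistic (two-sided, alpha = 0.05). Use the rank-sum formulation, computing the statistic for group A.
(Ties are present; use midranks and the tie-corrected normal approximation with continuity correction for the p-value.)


Step 1: Combine and sort all 12 observations; assign midranks.
sorted (value, group): (12,Y), (16,X), (21,X), (21,Y), (22,Y), (23,X), (24,X), (26,Y), (28,X), (28,Y), (30,X), (31,Y)
ranks: 12->1, 16->2, 21->3.5, 21->3.5, 22->5, 23->6, 24->7, 26->8, 28->9.5, 28->9.5, 30->11, 31->12
Step 2: Rank sum for X: R1 = 2 + 3.5 + 6 + 7 + 9.5 + 11 = 39.
Step 3: U_X = R1 - n1(n1+1)/2 = 39 - 6*7/2 = 39 - 21 = 18.
       U_Y = n1*n2 - U_X = 36 - 18 = 18.
Step 4: Ties are present, so use the tie-corrected normal approximation (with continuity correction) for the p-value.
Step 5: p-value = 1.000000; compare to alpha = 0.05. fail to reject H0.

U_X = 18, p = 1.000000, fail to reject H0 at alpha = 0.05.


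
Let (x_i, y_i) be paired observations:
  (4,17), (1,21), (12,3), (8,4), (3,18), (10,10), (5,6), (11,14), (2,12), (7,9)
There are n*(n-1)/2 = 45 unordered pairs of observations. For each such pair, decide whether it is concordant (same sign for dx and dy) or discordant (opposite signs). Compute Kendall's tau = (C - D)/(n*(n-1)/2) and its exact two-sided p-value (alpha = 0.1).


Step 1: Enumerate the 45 unordered pairs (i,j) with i<j and classify each by sign(x_j-x_i) * sign(y_j-y_i).
  (1,2):dx=-3,dy=+4->D; (1,3):dx=+8,dy=-14->D; (1,4):dx=+4,dy=-13->D; (1,5):dx=-1,dy=+1->D
  (1,6):dx=+6,dy=-7->D; (1,7):dx=+1,dy=-11->D; (1,8):dx=+7,dy=-3->D; (1,9):dx=-2,dy=-5->C
  (1,10):dx=+3,dy=-8->D; (2,3):dx=+11,dy=-18->D; (2,4):dx=+7,dy=-17->D; (2,5):dx=+2,dy=-3->D
  (2,6):dx=+9,dy=-11->D; (2,7):dx=+4,dy=-15->D; (2,8):dx=+10,dy=-7->D; (2,9):dx=+1,dy=-9->D
  (2,10):dx=+6,dy=-12->D; (3,4):dx=-4,dy=+1->D; (3,5):dx=-9,dy=+15->D; (3,6):dx=-2,dy=+7->D
  (3,7):dx=-7,dy=+3->D; (3,8):dx=-1,dy=+11->D; (3,9):dx=-10,dy=+9->D; (3,10):dx=-5,dy=+6->D
  (4,5):dx=-5,dy=+14->D; (4,6):dx=+2,dy=+6->C; (4,7):dx=-3,dy=+2->D; (4,8):dx=+3,dy=+10->C
  (4,9):dx=-6,dy=+8->D; (4,10):dx=-1,dy=+5->D; (5,6):dx=+7,dy=-8->D; (5,7):dx=+2,dy=-12->D
  (5,8):dx=+8,dy=-4->D; (5,9):dx=-1,dy=-6->C; (5,10):dx=+4,dy=-9->D; (6,7):dx=-5,dy=-4->C
  (6,8):dx=+1,dy=+4->C; (6,9):dx=-8,dy=+2->D; (6,10):dx=-3,dy=-1->C; (7,8):dx=+6,dy=+8->C
  (7,9):dx=-3,dy=+6->D; (7,10):dx=+2,dy=+3->C; (8,9):dx=-9,dy=-2->C; (8,10):dx=-4,dy=-5->C
  (9,10):dx=+5,dy=-3->D
Step 2: C = 11, D = 34, total pairs = 45.
Step 3: tau = (C - D)/(n(n-1)/2) = (11 - 34)/45 = -0.511111.
Step 4: Exact two-sided p-value (enumerate n! = 3628800 permutations of y under H0): p = 0.046623.
Step 5: alpha = 0.1. reject H0.

tau_b = -0.5111 (C=11, D=34), p = 0.046623, reject H0.


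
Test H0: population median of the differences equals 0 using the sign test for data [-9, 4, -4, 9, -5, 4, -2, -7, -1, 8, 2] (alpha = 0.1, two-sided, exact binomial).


Step 1: Discard zero differences. Original n = 11; n_eff = number of nonzero differences = 11.
Nonzero differences (with sign): -9, +4, -4, +9, -5, +4, -2, -7, -1, +8, +2
Step 2: Count signs: positive = 5, negative = 6.
Step 3: Under H0: P(positive) = 0.5, so the number of positives S ~ Bin(11, 0.5).
Step 4: Two-sided exact p-value = sum of Bin(11,0.5) probabilities at or below the observed probability = 1.000000.
Step 5: alpha = 0.1. fail to reject H0.

n_eff = 11, pos = 5, neg = 6, p = 1.000000, fail to reject H0.


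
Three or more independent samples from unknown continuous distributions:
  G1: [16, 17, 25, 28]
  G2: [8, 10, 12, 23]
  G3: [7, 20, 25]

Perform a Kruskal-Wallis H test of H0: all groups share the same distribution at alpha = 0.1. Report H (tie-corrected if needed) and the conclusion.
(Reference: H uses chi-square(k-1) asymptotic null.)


Step 1: Combine all N = 11 observations and assign midranks.
sorted (value, group, rank): (7,G3,1), (8,G2,2), (10,G2,3), (12,G2,4), (16,G1,5), (17,G1,6), (20,G3,7), (23,G2,8), (25,G1,9.5), (25,G3,9.5), (28,G1,11)
Step 2: Sum ranks within each group.
R_1 = 31.5 (n_1 = 4)
R_2 = 17 (n_2 = 4)
R_3 = 17.5 (n_3 = 3)
Step 3: H = 12/(N(N+1)) * sum(R_i^2/n_i) - 3(N+1)
     = 12/(11*12) * (31.5^2/4 + 17^2/4 + 17.5^2/3) - 3*12
     = 0.090909 * 422.396 - 36
     = 2.399621.
Step 4: Ties present; correction factor C = 1 - 6/(11^3 - 11) = 0.995455. Corrected H = 2.399621 / 0.995455 = 2.410578.
Step 5: Under H0, H ~ chi^2(2); p-value = 0.299605.
Step 6: alpha = 0.1. fail to reject H0.

H = 2.4106, df = 2, p = 0.299605, fail to reject H0.


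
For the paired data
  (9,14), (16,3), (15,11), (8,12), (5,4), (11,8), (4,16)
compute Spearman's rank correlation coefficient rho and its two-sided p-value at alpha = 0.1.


Step 1: Rank x and y separately (midranks; no ties here).
rank(x): 9->4, 16->7, 15->6, 8->3, 5->2, 11->5, 4->1
rank(y): 14->6, 3->1, 11->4, 12->5, 4->2, 8->3, 16->7
Step 2: d_i = R_x(i) - R_y(i); compute d_i^2.
  (4-6)^2=4, (7-1)^2=36, (6-4)^2=4, (3-5)^2=4, (2-2)^2=0, (5-3)^2=4, (1-7)^2=36
sum(d^2) = 88.
Step 3: rho = 1 - 6*88 / (7*(7^2 - 1)) = 1 - 528/336 = -0.571429.
Step 4: Under H0, t = rho * sqrt((n-2)/(1-rho^2)) = -1.5570 ~ t(5).
Step 5: Two-sided p-value from the t-distribution with 5 df = 0.180202.
Step 6: alpha = 0.1. fail to reject H0.

rho = -0.5714, p = 0.180202, fail to reject H0 at alpha = 0.1.


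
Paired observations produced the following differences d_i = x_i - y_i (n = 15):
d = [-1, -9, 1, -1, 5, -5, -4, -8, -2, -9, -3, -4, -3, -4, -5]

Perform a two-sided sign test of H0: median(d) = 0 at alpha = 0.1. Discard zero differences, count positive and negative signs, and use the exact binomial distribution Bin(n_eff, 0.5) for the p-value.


Step 1: Discard zero differences. Original n = 15; n_eff = number of nonzero differences = 15.
Nonzero differences (with sign): -1, -9, +1, -1, +5, -5, -4, -8, -2, -9, -3, -4, -3, -4, -5
Step 2: Count signs: positive = 2, negative = 13.
Step 3: Under H0: P(positive) = 0.5, so the number of positives S ~ Bin(15, 0.5).
Step 4: Two-sided exact p-value = sum of Bin(15,0.5) probabilities at or below the observed probability = 0.007385.
Step 5: alpha = 0.1. reject H0.

n_eff = 15, pos = 2, neg = 13, p = 0.007385, reject H0.


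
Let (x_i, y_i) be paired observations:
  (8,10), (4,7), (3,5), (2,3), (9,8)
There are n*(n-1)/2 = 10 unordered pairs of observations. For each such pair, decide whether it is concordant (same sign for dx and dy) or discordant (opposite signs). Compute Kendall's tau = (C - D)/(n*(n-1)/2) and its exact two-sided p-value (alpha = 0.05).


Step 1: Enumerate the 10 unordered pairs (i,j) with i<j and classify each by sign(x_j-x_i) * sign(y_j-y_i).
  (1,2):dx=-4,dy=-3->C; (1,3):dx=-5,dy=-5->C; (1,4):dx=-6,dy=-7->C; (1,5):dx=+1,dy=-2->D
  (2,3):dx=-1,dy=-2->C; (2,4):dx=-2,dy=-4->C; (2,5):dx=+5,dy=+1->C; (3,4):dx=-1,dy=-2->C
  (3,5):dx=+6,dy=+3->C; (4,5):dx=+7,dy=+5->C
Step 2: C = 9, D = 1, total pairs = 10.
Step 3: tau = (C - D)/(n(n-1)/2) = (9 - 1)/10 = 0.800000.
Step 4: Exact two-sided p-value (enumerate n! = 120 permutations of y under H0): p = 0.083333.
Step 5: alpha = 0.05. fail to reject H0.

tau_b = 0.8000 (C=9, D=1), p = 0.083333, fail to reject H0.


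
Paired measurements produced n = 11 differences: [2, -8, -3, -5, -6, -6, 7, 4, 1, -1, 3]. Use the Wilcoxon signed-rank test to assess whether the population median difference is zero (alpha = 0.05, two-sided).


Step 1: Drop any zero differences (none here) and take |d_i|.
|d| = [2, 8, 3, 5, 6, 6, 7, 4, 1, 1, 3]
Step 2: Midrank |d_i| (ties get averaged ranks).
ranks: |2|->3, |8|->11, |3|->4.5, |5|->7, |6|->8.5, |6|->8.5, |7|->10, |4|->6, |1|->1.5, |1|->1.5, |3|->4.5
Step 3: Attach original signs; sum ranks with positive sign and with negative sign.
W+ = 3 + 10 + 6 + 1.5 + 4.5 = 25
W- = 11 + 4.5 + 7 + 8.5 + 8.5 + 1.5 = 41
(Check: W+ + W- = 66 should equal n(n+1)/2 = 66.)
Step 4: Test statistic W = min(W+, W-) = 25.
Step 5: Ties in |d|, so use the tie-corrected normal approximation.
        E[W] = n(n+1)/4 = 11*12/4 = 33.
        Tie groups: |d|=1 (t=2), |d|=3 (t=2), |d|=6 (t=2); sum(t^3 - t) = 18.
        Var[W] = n(n+1)(2n+1)/24 - sum(t^3-t)/48 = 3036/24 - 18/48 = 126.125.
        z = (W - E[W]) / sqrt(Var[W]) = (25 - 33) / 11.2305 = -0.7123.
        Two-sided p = 2*Phi(z) = 0.476252.
Step 6: alpha = 0.05. fail to reject H0.

W+ = 25, W- = 41, W = min = 25, p = 0.476252, fail to reject H0.


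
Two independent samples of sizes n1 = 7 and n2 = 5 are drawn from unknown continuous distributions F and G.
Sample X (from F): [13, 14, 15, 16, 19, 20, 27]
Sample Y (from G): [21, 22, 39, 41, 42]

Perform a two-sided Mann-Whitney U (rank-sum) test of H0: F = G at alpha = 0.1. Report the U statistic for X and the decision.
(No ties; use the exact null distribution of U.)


Step 1: Combine and sort all 12 observations; assign midranks.
sorted (value, group): (13,X), (14,X), (15,X), (16,X), (19,X), (20,X), (21,Y), (22,Y), (27,X), (39,Y), (41,Y), (42,Y)
ranks: 13->1, 14->2, 15->3, 16->4, 19->5, 20->6, 21->7, 22->8, 27->9, 39->10, 41->11, 42->12
Step 2: Rank sum for X: R1 = 1 + 2 + 3 + 4 + 5 + 6 + 9 = 30.
Step 3: U_X = R1 - n1(n1+1)/2 = 30 - 7*8/2 = 30 - 28 = 2.
       U_Y = n1*n2 - U_X = 35 - 2 = 33.
Step 4: No ties, so the exact null distribution of U (based on enumerating the C(12,7) = 792 equally likely rank assignments) gives the two-sided p-value.
Step 5: p-value = 0.010101; compare to alpha = 0.1. reject H0.

U_X = 2, p = 0.010101, reject H0 at alpha = 0.1.


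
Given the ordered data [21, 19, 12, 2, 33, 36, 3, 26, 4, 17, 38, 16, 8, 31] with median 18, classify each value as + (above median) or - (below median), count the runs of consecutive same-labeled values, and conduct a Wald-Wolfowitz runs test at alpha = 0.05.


Step 1: Compute median = 18; label A = above, B = below.
Labels in order: AABBAABABBABBA  (n_A = 7, n_B = 7)
Step 2: Count runs R = 9.
Step 3: Under H0 (random ordering), E[R] = 2*n_A*n_B/(n_A+n_B) + 1 = 2*7*7/14 + 1 = 8.0000.
        Var[R] = 2*n_A*n_B*(2*n_A*n_B - n_A - n_B) / ((n_A+n_B)^2 * (n_A+n_B-1)) = 8232/2548 = 3.2308.
        SD[R] = 1.7974.
Step 4: Continuity-corrected z = (R - 0.5 - E[R]) / SD[R] = (9 - 0.5 - 8.0000) / 1.7974 = 0.2782.
Step 5: Two-sided p-value via normal approximation = 2*(1 - Phi(|z|)) = 0.780879.
Step 6: alpha = 0.05. fail to reject H0.

R = 9, z = 0.2782, p = 0.780879, fail to reject H0.


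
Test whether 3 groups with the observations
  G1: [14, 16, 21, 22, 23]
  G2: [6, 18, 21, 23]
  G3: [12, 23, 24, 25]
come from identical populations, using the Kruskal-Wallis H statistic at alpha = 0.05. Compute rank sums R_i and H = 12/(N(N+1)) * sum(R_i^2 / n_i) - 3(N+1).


Step 1: Combine all N = 13 observations and assign midranks.
sorted (value, group, rank): (6,G2,1), (12,G3,2), (14,G1,3), (16,G1,4), (18,G2,5), (21,G1,6.5), (21,G2,6.5), (22,G1,8), (23,G1,10), (23,G2,10), (23,G3,10), (24,G3,12), (25,G3,13)
Step 2: Sum ranks within each group.
R_1 = 31.5 (n_1 = 5)
R_2 = 22.5 (n_2 = 4)
R_3 = 37 (n_3 = 4)
Step 3: H = 12/(N(N+1)) * sum(R_i^2/n_i) - 3(N+1)
     = 12/(13*14) * (31.5^2/5 + 22.5^2/4 + 37^2/4) - 3*14
     = 0.065934 * 667.263 - 42
     = 1.995330.
Step 4: Ties present; correction factor C = 1 - 30/(13^3 - 13) = 0.986264. Corrected H = 1.995330 / 0.986264 = 2.023120.
Step 5: Under H0, H ~ chi^2(2); p-value = 0.363651.
Step 6: alpha = 0.05. fail to reject H0.

H = 2.0231, df = 2, p = 0.363651, fail to reject H0.


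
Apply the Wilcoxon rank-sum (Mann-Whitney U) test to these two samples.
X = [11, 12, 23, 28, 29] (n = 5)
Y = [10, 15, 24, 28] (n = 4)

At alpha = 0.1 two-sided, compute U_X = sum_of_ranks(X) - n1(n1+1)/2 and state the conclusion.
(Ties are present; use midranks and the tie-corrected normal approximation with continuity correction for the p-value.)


Step 1: Combine and sort all 9 observations; assign midranks.
sorted (value, group): (10,Y), (11,X), (12,X), (15,Y), (23,X), (24,Y), (28,X), (28,Y), (29,X)
ranks: 10->1, 11->2, 12->3, 15->4, 23->5, 24->6, 28->7.5, 28->7.5, 29->9
Step 2: Rank sum for X: R1 = 2 + 3 + 5 + 7.5 + 9 = 26.5.
Step 3: U_X = R1 - n1(n1+1)/2 = 26.5 - 5*6/2 = 26.5 - 15 = 11.5.
       U_Y = n1*n2 - U_X = 20 - 11.5 = 8.5.
Step 4: Ties are present, so use the tie-corrected normal approximation (with continuity correction) for the p-value.
Step 5: p-value = 0.805701; compare to alpha = 0.1. fail to reject H0.

U_X = 11.5, p = 0.805701, fail to reject H0 at alpha = 0.1.


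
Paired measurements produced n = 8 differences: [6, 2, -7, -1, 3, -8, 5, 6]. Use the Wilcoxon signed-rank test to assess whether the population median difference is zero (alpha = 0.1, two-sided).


Step 1: Drop any zero differences (none here) and take |d_i|.
|d| = [6, 2, 7, 1, 3, 8, 5, 6]
Step 2: Midrank |d_i| (ties get averaged ranks).
ranks: |6|->5.5, |2|->2, |7|->7, |1|->1, |3|->3, |8|->8, |5|->4, |6|->5.5
Step 3: Attach original signs; sum ranks with positive sign and with negative sign.
W+ = 5.5 + 2 + 3 + 4 + 5.5 = 20
W- = 7 + 1 + 8 = 16
(Check: W+ + W- = 36 should equal n(n+1)/2 = 36.)
Step 4: Test statistic W = min(W+, W-) = 16.
Step 5: Ties in |d|, so use the tie-corrected normal approximation.
        E[W] = n(n+1)/4 = 8*9/4 = 18.
        Tie groups: |d|=6 (t=2); sum(t^3 - t) = 6.
        Var[W] = n(n+1)(2n+1)/24 - sum(t^3-t)/48 = 1224/24 - 6/48 = 50.875.
        z = (W - E[W]) / sqrt(Var[W]) = (16 - 18) / 7.1327 = -0.2804.
        Two-sided p = 2*Phi(z) = 0.779171.
Step 6: alpha = 0.1. fail to reject H0.

W+ = 20, W- = 16, W = min = 16, p = 0.779171, fail to reject H0.


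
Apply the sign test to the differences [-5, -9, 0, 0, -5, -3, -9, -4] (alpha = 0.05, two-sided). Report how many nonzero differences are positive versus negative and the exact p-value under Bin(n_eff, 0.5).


Step 1: Discard zero differences. Original n = 8; n_eff = number of nonzero differences = 6.
Nonzero differences (with sign): -5, -9, -5, -3, -9, -4
Step 2: Count signs: positive = 0, negative = 6.
Step 3: Under H0: P(positive) = 0.5, so the number of positives S ~ Bin(6, 0.5).
Step 4: Two-sided exact p-value = sum of Bin(6,0.5) probabilities at or below the observed probability = 0.031250.
Step 5: alpha = 0.05. reject H0.

n_eff = 6, pos = 0, neg = 6, p = 0.031250, reject H0.


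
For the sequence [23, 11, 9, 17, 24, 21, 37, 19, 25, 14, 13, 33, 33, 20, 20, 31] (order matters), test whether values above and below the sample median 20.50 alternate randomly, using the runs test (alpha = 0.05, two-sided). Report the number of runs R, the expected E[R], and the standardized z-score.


Step 1: Compute median = 20.50; label A = above, B = below.
Labels in order: ABBBAAABABBAABBA  (n_A = 8, n_B = 8)
Step 2: Count runs R = 9.
Step 3: Under H0 (random ordering), E[R] = 2*n_A*n_B/(n_A+n_B) + 1 = 2*8*8/16 + 1 = 9.0000.
        Var[R] = 2*n_A*n_B*(2*n_A*n_B - n_A - n_B) / ((n_A+n_B)^2 * (n_A+n_B-1)) = 14336/3840 = 3.7333.
        SD[R] = 1.9322.
Step 4: R = E[R], so z = 0 with no continuity correction.
Step 5: Two-sided p-value via normal approximation = 2*(1 - Phi(|z|)) = 1.000000.
Step 6: alpha = 0.05. fail to reject H0.

R = 9, z = 0.0000, p = 1.000000, fail to reject H0.


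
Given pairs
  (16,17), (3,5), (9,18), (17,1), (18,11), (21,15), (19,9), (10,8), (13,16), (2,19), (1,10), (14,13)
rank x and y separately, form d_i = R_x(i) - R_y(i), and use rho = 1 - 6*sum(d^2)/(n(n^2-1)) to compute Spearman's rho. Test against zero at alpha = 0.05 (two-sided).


Step 1: Rank x and y separately (midranks; no ties here).
rank(x): 16->8, 3->3, 9->4, 17->9, 18->10, 21->12, 19->11, 10->5, 13->6, 2->2, 1->1, 14->7
rank(y): 17->10, 5->2, 18->11, 1->1, 11->6, 15->8, 9->4, 8->3, 16->9, 19->12, 10->5, 13->7
Step 2: d_i = R_x(i) - R_y(i); compute d_i^2.
  (8-10)^2=4, (3-2)^2=1, (4-11)^2=49, (9-1)^2=64, (10-6)^2=16, (12-8)^2=16, (11-4)^2=49, (5-3)^2=4, (6-9)^2=9, (2-12)^2=100, (1-5)^2=16, (7-7)^2=0
sum(d^2) = 328.
Step 3: rho = 1 - 6*328 / (12*(12^2 - 1)) = 1 - 1968/1716 = -0.146853.
Step 4: Under H0, t = rho * sqrt((n-2)/(1-rho^2)) = -0.4695 ~ t(10).
Step 5: Two-sided p-value from the t-distribution with 10 df = 0.648796.
Step 6: alpha = 0.05. fail to reject H0.

rho = -0.1469, p = 0.648796, fail to reject H0 at alpha = 0.05.


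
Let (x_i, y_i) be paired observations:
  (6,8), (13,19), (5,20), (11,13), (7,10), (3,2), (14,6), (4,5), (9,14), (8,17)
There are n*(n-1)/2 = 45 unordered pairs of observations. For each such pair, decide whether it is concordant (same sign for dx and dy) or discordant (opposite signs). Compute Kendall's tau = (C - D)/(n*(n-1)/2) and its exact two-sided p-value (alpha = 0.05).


Step 1: Enumerate the 45 unordered pairs (i,j) with i<j and classify each by sign(x_j-x_i) * sign(y_j-y_i).
  (1,2):dx=+7,dy=+11->C; (1,3):dx=-1,dy=+12->D; (1,4):dx=+5,dy=+5->C; (1,5):dx=+1,dy=+2->C
  (1,6):dx=-3,dy=-6->C; (1,7):dx=+8,dy=-2->D; (1,8):dx=-2,dy=-3->C; (1,9):dx=+3,dy=+6->C
  (1,10):dx=+2,dy=+9->C; (2,3):dx=-8,dy=+1->D; (2,4):dx=-2,dy=-6->C; (2,5):dx=-6,dy=-9->C
  (2,6):dx=-10,dy=-17->C; (2,7):dx=+1,dy=-13->D; (2,8):dx=-9,dy=-14->C; (2,9):dx=-4,dy=-5->C
  (2,10):dx=-5,dy=-2->C; (3,4):dx=+6,dy=-7->D; (3,5):dx=+2,dy=-10->D; (3,6):dx=-2,dy=-18->C
  (3,7):dx=+9,dy=-14->D; (3,8):dx=-1,dy=-15->C; (3,9):dx=+4,dy=-6->D; (3,10):dx=+3,dy=-3->D
  (4,5):dx=-4,dy=-3->C; (4,6):dx=-8,dy=-11->C; (4,7):dx=+3,dy=-7->D; (4,8):dx=-7,dy=-8->C
  (4,9):dx=-2,dy=+1->D; (4,10):dx=-3,dy=+4->D; (5,6):dx=-4,dy=-8->C; (5,7):dx=+7,dy=-4->D
  (5,8):dx=-3,dy=-5->C; (5,9):dx=+2,dy=+4->C; (5,10):dx=+1,dy=+7->C; (6,7):dx=+11,dy=+4->C
  (6,8):dx=+1,dy=+3->C; (6,9):dx=+6,dy=+12->C; (6,10):dx=+5,dy=+15->C; (7,8):dx=-10,dy=-1->C
  (7,9):dx=-5,dy=+8->D; (7,10):dx=-6,dy=+11->D; (8,9):dx=+5,dy=+9->C; (8,10):dx=+4,dy=+12->C
  (9,10):dx=-1,dy=+3->D
Step 2: C = 29, D = 16, total pairs = 45.
Step 3: tau = (C - D)/(n(n-1)/2) = (29 - 16)/45 = 0.288889.
Step 4: Exact two-sided p-value (enumerate n! = 3628800 permutations of y under H0): p = 0.291248.
Step 5: alpha = 0.05. fail to reject H0.

tau_b = 0.2889 (C=29, D=16), p = 0.291248, fail to reject H0.


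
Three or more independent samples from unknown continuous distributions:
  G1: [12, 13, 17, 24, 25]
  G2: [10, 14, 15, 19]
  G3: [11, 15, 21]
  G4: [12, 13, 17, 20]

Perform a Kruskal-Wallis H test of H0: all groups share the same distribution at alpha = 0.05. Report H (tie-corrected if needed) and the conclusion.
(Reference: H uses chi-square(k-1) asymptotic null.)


Step 1: Combine all N = 16 observations and assign midranks.
sorted (value, group, rank): (10,G2,1), (11,G3,2), (12,G1,3.5), (12,G4,3.5), (13,G1,5.5), (13,G4,5.5), (14,G2,7), (15,G2,8.5), (15,G3,8.5), (17,G1,10.5), (17,G4,10.5), (19,G2,12), (20,G4,13), (21,G3,14), (24,G1,15), (25,G1,16)
Step 2: Sum ranks within each group.
R_1 = 50.5 (n_1 = 5)
R_2 = 28.5 (n_2 = 4)
R_3 = 24.5 (n_3 = 3)
R_4 = 32.5 (n_4 = 4)
Step 3: H = 12/(N(N+1)) * sum(R_i^2/n_i) - 3(N+1)
     = 12/(16*17) * (50.5^2/5 + 28.5^2/4 + 24.5^2/3 + 32.5^2/4) - 3*17
     = 0.044118 * 1177.26 - 51
     = 0.937868.
Step 4: Ties present; correction factor C = 1 - 24/(16^3 - 16) = 0.994118. Corrected H = 0.937868 / 0.994118 = 0.943417.
Step 5: Under H0, H ~ chi^2(3); p-value = 0.814940.
Step 6: alpha = 0.05. fail to reject H0.

H = 0.9434, df = 3, p = 0.814940, fail to reject H0.


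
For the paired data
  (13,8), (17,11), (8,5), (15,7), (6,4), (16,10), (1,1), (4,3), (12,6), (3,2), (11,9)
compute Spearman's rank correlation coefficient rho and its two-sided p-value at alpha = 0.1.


Step 1: Rank x and y separately (midranks; no ties here).
rank(x): 13->8, 17->11, 8->5, 15->9, 6->4, 16->10, 1->1, 4->3, 12->7, 3->2, 11->6
rank(y): 8->8, 11->11, 5->5, 7->7, 4->4, 10->10, 1->1, 3->3, 6->6, 2->2, 9->9
Step 2: d_i = R_x(i) - R_y(i); compute d_i^2.
  (8-8)^2=0, (11-11)^2=0, (5-5)^2=0, (9-7)^2=4, (4-4)^2=0, (10-10)^2=0, (1-1)^2=0, (3-3)^2=0, (7-6)^2=1, (2-2)^2=0, (6-9)^2=9
sum(d^2) = 14.
Step 3: rho = 1 - 6*14 / (11*(11^2 - 1)) = 1 - 84/1320 = 0.936364.
Step 4: Under H0, t = rho * sqrt((n-2)/(1-rho^2)) = 8.0024 ~ t(9).
Step 5: Two-sided p-value from the t-distribution with 9 df = 0.000022.
Step 6: alpha = 0.1. reject H0.

rho = 0.9364, p = 0.000022, reject H0 at alpha = 0.1.


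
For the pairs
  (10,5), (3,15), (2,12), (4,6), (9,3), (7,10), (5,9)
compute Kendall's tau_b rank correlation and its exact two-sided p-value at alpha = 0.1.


Step 1: Enumerate the 21 unordered pairs (i,j) with i<j and classify each by sign(x_j-x_i) * sign(y_j-y_i).
  (1,2):dx=-7,dy=+10->D; (1,3):dx=-8,dy=+7->D; (1,4):dx=-6,dy=+1->D; (1,5):dx=-1,dy=-2->C
  (1,6):dx=-3,dy=+5->D; (1,7):dx=-5,dy=+4->D; (2,3):dx=-1,dy=-3->C; (2,4):dx=+1,dy=-9->D
  (2,5):dx=+6,dy=-12->D; (2,6):dx=+4,dy=-5->D; (2,7):dx=+2,dy=-6->D; (3,4):dx=+2,dy=-6->D
  (3,5):dx=+7,dy=-9->D; (3,6):dx=+5,dy=-2->D; (3,7):dx=+3,dy=-3->D; (4,5):dx=+5,dy=-3->D
  (4,6):dx=+3,dy=+4->C; (4,7):dx=+1,dy=+3->C; (5,6):dx=-2,dy=+7->D; (5,7):dx=-4,dy=+6->D
  (6,7):dx=-2,dy=-1->C
Step 2: C = 5, D = 16, total pairs = 21.
Step 3: tau = (C - D)/(n(n-1)/2) = (5 - 16)/21 = -0.523810.
Step 4: Exact two-sided p-value (enumerate n! = 5040 permutations of y under H0): p = 0.136111.
Step 5: alpha = 0.1. fail to reject H0.

tau_b = -0.5238 (C=5, D=16), p = 0.136111, fail to reject H0.


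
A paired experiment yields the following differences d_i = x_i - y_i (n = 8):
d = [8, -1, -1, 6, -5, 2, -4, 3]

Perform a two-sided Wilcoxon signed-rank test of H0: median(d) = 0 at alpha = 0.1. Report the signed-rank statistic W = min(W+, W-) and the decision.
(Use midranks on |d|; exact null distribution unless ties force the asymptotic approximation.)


Step 1: Drop any zero differences (none here) and take |d_i|.
|d| = [8, 1, 1, 6, 5, 2, 4, 3]
Step 2: Midrank |d_i| (ties get averaged ranks).
ranks: |8|->8, |1|->1.5, |1|->1.5, |6|->7, |5|->6, |2|->3, |4|->5, |3|->4
Step 3: Attach original signs; sum ranks with positive sign and with negative sign.
W+ = 8 + 7 + 3 + 4 = 22
W- = 1.5 + 1.5 + 6 + 5 = 14
(Check: W+ + W- = 36 should equal n(n+1)/2 = 36.)
Step 4: Test statistic W = min(W+, W-) = 14.
Step 5: Ties in |d|, so use the tie-corrected normal approximation.
        E[W] = n(n+1)/4 = 8*9/4 = 18.
        Tie groups: |d|=1 (t=2); sum(t^3 - t) = 6.
        Var[W] = n(n+1)(2n+1)/24 - sum(t^3-t)/48 = 1224/24 - 6/48 = 50.875.
        z = (W - E[W]) / sqrt(Var[W]) = (14 - 18) / 7.1327 = -0.5608.
        Two-sided p = 2*Phi(z) = 0.574934.
Step 6: alpha = 0.1. fail to reject H0.

W+ = 22, W- = 14, W = min = 14, p = 0.574934, fail to reject H0.
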